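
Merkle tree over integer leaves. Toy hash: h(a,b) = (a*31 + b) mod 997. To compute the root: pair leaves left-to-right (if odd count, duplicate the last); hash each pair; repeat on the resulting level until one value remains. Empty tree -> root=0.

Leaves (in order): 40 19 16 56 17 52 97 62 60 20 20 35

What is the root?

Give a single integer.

L0: [40, 19, 16, 56, 17, 52, 97, 62, 60, 20, 20, 35]
L1: h(40,19)=(40*31+19)%997=262 h(16,56)=(16*31+56)%997=552 h(17,52)=(17*31+52)%997=579 h(97,62)=(97*31+62)%997=78 h(60,20)=(60*31+20)%997=883 h(20,35)=(20*31+35)%997=655 -> [262, 552, 579, 78, 883, 655]
L2: h(262,552)=(262*31+552)%997=698 h(579,78)=(579*31+78)%997=81 h(883,655)=(883*31+655)%997=112 -> [698, 81, 112]
L3: h(698,81)=(698*31+81)%997=782 h(112,112)=(112*31+112)%997=593 -> [782, 593]
L4: h(782,593)=(782*31+593)%997=907 -> [907]

Answer: 907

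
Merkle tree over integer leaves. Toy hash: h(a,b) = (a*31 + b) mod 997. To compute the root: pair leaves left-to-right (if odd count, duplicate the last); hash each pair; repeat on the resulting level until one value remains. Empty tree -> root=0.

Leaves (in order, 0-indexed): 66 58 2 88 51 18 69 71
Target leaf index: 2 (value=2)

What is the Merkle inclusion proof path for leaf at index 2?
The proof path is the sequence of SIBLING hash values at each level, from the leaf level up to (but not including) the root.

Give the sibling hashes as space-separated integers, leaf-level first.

L0 (leaves): [66, 58, 2, 88, 51, 18, 69, 71], target index=2
L1: h(66,58)=(66*31+58)%997=110 [pair 0] h(2,88)=(2*31+88)%997=150 [pair 1] h(51,18)=(51*31+18)%997=602 [pair 2] h(69,71)=(69*31+71)%997=216 [pair 3] -> [110, 150, 602, 216]
  Sibling for proof at L0: 88
L2: h(110,150)=(110*31+150)%997=569 [pair 0] h(602,216)=(602*31+216)%997=932 [pair 1] -> [569, 932]
  Sibling for proof at L1: 110
L3: h(569,932)=(569*31+932)%997=625 [pair 0] -> [625]
  Sibling for proof at L2: 932
Root: 625
Proof path (sibling hashes from leaf to root): [88, 110, 932]

Answer: 88 110 932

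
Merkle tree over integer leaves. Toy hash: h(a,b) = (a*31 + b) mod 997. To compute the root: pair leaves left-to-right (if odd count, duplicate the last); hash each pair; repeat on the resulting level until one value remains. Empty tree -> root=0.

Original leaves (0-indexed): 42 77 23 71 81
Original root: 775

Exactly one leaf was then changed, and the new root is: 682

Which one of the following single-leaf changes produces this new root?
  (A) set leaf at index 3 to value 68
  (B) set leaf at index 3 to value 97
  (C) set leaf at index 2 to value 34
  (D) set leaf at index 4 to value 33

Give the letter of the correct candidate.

Answer: A

Derivation:
Original leaves: [42, 77, 23, 71, 81]
Target new root: 682
Try each candidate change and compute the resulting root:
Candidate A: set leaf[3] = 68 -> leaves = [42, 77, 23, 68, 81]
  L0: [42, 77, 23, 68, 81]
  L1: h(42,77)=(42*31+77)%997=382 h(23,68)=(23*31+68)%997=781 h(81,81)=(81*31+81)%997=598 -> [382, 781, 598]
  L2: h(382,781)=(382*31+781)%997=659 h(598,598)=(598*31+598)%997=193 -> [659, 193]
  L3: h(659,193)=(659*31+193)%997=682 -> [682]
  root = 682 == target 682  ** MATCH **
Candidate B: set leaf[3] = 97 -> leaves = [42, 77, 23, 97, 81]
  L0: [42, 77, 23, 97, 81]
  L1: h(42,77)=(42*31+77)%997=382 h(23,97)=(23*31+97)%997=810 h(81,81)=(81*31+81)%997=598 -> [382, 810, 598]
  L2: h(382,810)=(382*31+810)%997=688 h(598,598)=(598*31+598)%997=193 -> [688, 193]
  L3: h(688,193)=(688*31+193)%997=584 -> [584]
  root = 584 != target 682
Candidate C: set leaf[2] = 34 -> leaves = [42, 77, 34, 71, 81]
  L0: [42, 77, 34, 71, 81]
  L1: h(42,77)=(42*31+77)%997=382 h(34,71)=(34*31+71)%997=128 h(81,81)=(81*31+81)%997=598 -> [382, 128, 598]
  L2: h(382,128)=(382*31+128)%997=6 h(598,598)=(598*31+598)%997=193 -> [6, 193]
  L3: h(6,193)=(6*31+193)%997=379 -> [379]
  root = 379 != target 682
Candidate D: set leaf[4] = 33 -> leaves = [42, 77, 23, 71, 33]
  L0: [42, 77, 23, 71, 33]
  L1: h(42,77)=(42*31+77)%997=382 h(23,71)=(23*31+71)%997=784 h(33,33)=(33*31+33)%997=59 -> [382, 784, 59]
  L2: h(382,784)=(382*31+784)%997=662 h(59,59)=(59*31+59)%997=891 -> [662, 891]
  L3: h(662,891)=(662*31+891)%997=476 -> [476]
  root = 476 != target 682
Candidate A produces the target root.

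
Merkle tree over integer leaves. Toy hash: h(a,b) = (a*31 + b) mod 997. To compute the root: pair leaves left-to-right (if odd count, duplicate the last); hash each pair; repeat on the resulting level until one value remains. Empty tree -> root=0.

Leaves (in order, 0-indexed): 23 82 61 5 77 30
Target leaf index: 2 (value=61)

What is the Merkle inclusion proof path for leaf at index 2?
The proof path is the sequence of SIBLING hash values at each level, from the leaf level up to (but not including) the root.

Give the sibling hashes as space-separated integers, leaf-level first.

L0 (leaves): [23, 82, 61, 5, 77, 30], target index=2
L1: h(23,82)=(23*31+82)%997=795 [pair 0] h(61,5)=(61*31+5)%997=899 [pair 1] h(77,30)=(77*31+30)%997=423 [pair 2] -> [795, 899, 423]
  Sibling for proof at L0: 5
L2: h(795,899)=(795*31+899)%997=619 [pair 0] h(423,423)=(423*31+423)%997=575 [pair 1] -> [619, 575]
  Sibling for proof at L1: 795
L3: h(619,575)=(619*31+575)%997=821 [pair 0] -> [821]
  Sibling for proof at L2: 575
Root: 821
Proof path (sibling hashes from leaf to root): [5, 795, 575]

Answer: 5 795 575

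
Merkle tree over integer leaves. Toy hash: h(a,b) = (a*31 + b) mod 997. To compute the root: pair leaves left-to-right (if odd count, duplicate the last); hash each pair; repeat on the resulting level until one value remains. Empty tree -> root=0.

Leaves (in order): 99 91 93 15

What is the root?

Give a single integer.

Answer: 161

Derivation:
L0: [99, 91, 93, 15]
L1: h(99,91)=(99*31+91)%997=169 h(93,15)=(93*31+15)%997=904 -> [169, 904]
L2: h(169,904)=(169*31+904)%997=161 -> [161]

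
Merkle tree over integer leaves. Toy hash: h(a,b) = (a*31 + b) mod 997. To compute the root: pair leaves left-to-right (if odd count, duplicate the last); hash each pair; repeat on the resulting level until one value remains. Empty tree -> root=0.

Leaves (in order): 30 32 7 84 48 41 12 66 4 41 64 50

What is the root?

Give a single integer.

L0: [30, 32, 7, 84, 48, 41, 12, 66, 4, 41, 64, 50]
L1: h(30,32)=(30*31+32)%997=962 h(7,84)=(7*31+84)%997=301 h(48,41)=(48*31+41)%997=532 h(12,66)=(12*31+66)%997=438 h(4,41)=(4*31+41)%997=165 h(64,50)=(64*31+50)%997=40 -> [962, 301, 532, 438, 165, 40]
L2: h(962,301)=(962*31+301)%997=213 h(532,438)=(532*31+438)%997=978 h(165,40)=(165*31+40)%997=170 -> [213, 978, 170]
L3: h(213,978)=(213*31+978)%997=602 h(170,170)=(170*31+170)%997=455 -> [602, 455]
L4: h(602,455)=(602*31+455)%997=174 -> [174]

Answer: 174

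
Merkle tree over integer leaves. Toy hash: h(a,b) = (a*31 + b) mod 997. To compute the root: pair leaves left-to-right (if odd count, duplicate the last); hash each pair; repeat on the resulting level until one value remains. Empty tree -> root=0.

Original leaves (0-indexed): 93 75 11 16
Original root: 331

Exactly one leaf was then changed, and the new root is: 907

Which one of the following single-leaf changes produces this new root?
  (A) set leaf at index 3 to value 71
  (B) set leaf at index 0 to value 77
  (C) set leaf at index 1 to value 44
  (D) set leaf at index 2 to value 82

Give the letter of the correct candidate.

Original leaves: [93, 75, 11, 16]
Target new root: 907
Try each candidate change and compute the resulting root:
Candidate A: set leaf[3] = 71 -> leaves = [93, 75, 11, 71]
  L0: [93, 75, 11, 71]
  L1: h(93,75)=(93*31+75)%997=964 h(11,71)=(11*31+71)%997=412 -> [964, 412]
  L2: h(964,412)=(964*31+412)%997=386 -> [386]
  root = 386 != target 907
Candidate B: set leaf[0] = 77 -> leaves = [77, 75, 11, 16]
  L0: [77, 75, 11, 16]
  L1: h(77,75)=(77*31+75)%997=468 h(11,16)=(11*31+16)%997=357 -> [468, 357]
  L2: h(468,357)=(468*31+357)%997=907 -> [907]
  root = 907 == target 907  ** MATCH **
Candidate C: set leaf[1] = 44 -> leaves = [93, 44, 11, 16]
  L0: [93, 44, 11, 16]
  L1: h(93,44)=(93*31+44)%997=933 h(11,16)=(11*31+16)%997=357 -> [933, 357]
  L2: h(933,357)=(933*31+357)%997=367 -> [367]
  root = 367 != target 907
Candidate D: set leaf[2] = 82 -> leaves = [93, 75, 82, 16]
  L0: [93, 75, 82, 16]
  L1: h(93,75)=(93*31+75)%997=964 h(82,16)=(82*31+16)%997=564 -> [964, 564]
  L2: h(964,564)=(964*31+564)%997=538 -> [538]
  root = 538 != target 907
Candidate B produces the target root.

Answer: B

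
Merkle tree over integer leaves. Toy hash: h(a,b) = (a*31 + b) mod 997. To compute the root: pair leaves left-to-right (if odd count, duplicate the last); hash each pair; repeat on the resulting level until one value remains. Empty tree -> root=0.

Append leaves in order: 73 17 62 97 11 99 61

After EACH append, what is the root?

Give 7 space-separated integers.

Answer: 73 286 880 915 746 571 89

Derivation:
After append 73 (leaves=[73]):
  L0: [73]
  root=73
After append 17 (leaves=[73, 17]):
  L0: [73, 17]
  L1: h(73,17)=(73*31+17)%997=286 -> [286]
  root=286
After append 62 (leaves=[73, 17, 62]):
  L0: [73, 17, 62]
  L1: h(73,17)=(73*31+17)%997=286 h(62,62)=(62*31+62)%997=987 -> [286, 987]
  L2: h(286,987)=(286*31+987)%997=880 -> [880]
  root=880
After append 97 (leaves=[73, 17, 62, 97]):
  L0: [73, 17, 62, 97]
  L1: h(73,17)=(73*31+17)%997=286 h(62,97)=(62*31+97)%997=25 -> [286, 25]
  L2: h(286,25)=(286*31+25)%997=915 -> [915]
  root=915
After append 11 (leaves=[73, 17, 62, 97, 11]):
  L0: [73, 17, 62, 97, 11]
  L1: h(73,17)=(73*31+17)%997=286 h(62,97)=(62*31+97)%997=25 h(11,11)=(11*31+11)%997=352 -> [286, 25, 352]
  L2: h(286,25)=(286*31+25)%997=915 h(352,352)=(352*31+352)%997=297 -> [915, 297]
  L3: h(915,297)=(915*31+297)%997=746 -> [746]
  root=746
After append 99 (leaves=[73, 17, 62, 97, 11, 99]):
  L0: [73, 17, 62, 97, 11, 99]
  L1: h(73,17)=(73*31+17)%997=286 h(62,97)=(62*31+97)%997=25 h(11,99)=(11*31+99)%997=440 -> [286, 25, 440]
  L2: h(286,25)=(286*31+25)%997=915 h(440,440)=(440*31+440)%997=122 -> [915, 122]
  L3: h(915,122)=(915*31+122)%997=571 -> [571]
  root=571
After append 61 (leaves=[73, 17, 62, 97, 11, 99, 61]):
  L0: [73, 17, 62, 97, 11, 99, 61]
  L1: h(73,17)=(73*31+17)%997=286 h(62,97)=(62*31+97)%997=25 h(11,99)=(11*31+99)%997=440 h(61,61)=(61*31+61)%997=955 -> [286, 25, 440, 955]
  L2: h(286,25)=(286*31+25)%997=915 h(440,955)=(440*31+955)%997=637 -> [915, 637]
  L3: h(915,637)=(915*31+637)%997=89 -> [89]
  root=89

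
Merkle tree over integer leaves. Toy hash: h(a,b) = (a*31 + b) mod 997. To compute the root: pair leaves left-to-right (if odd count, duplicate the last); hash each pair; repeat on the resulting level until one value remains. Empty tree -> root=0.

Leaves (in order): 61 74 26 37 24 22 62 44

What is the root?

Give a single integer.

L0: [61, 74, 26, 37, 24, 22, 62, 44]
L1: h(61,74)=(61*31+74)%997=968 h(26,37)=(26*31+37)%997=843 h(24,22)=(24*31+22)%997=766 h(62,44)=(62*31+44)%997=969 -> [968, 843, 766, 969]
L2: h(968,843)=(968*31+843)%997=941 h(766,969)=(766*31+969)%997=787 -> [941, 787]
L3: h(941,787)=(941*31+787)%997=48 -> [48]

Answer: 48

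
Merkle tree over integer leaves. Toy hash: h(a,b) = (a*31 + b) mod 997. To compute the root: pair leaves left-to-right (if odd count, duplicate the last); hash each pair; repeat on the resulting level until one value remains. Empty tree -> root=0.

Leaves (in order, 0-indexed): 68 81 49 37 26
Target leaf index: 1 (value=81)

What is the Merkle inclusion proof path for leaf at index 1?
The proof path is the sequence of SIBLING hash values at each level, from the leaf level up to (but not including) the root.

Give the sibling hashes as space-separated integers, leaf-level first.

Answer: 68 559 702

Derivation:
L0 (leaves): [68, 81, 49, 37, 26], target index=1
L1: h(68,81)=(68*31+81)%997=195 [pair 0] h(49,37)=(49*31+37)%997=559 [pair 1] h(26,26)=(26*31+26)%997=832 [pair 2] -> [195, 559, 832]
  Sibling for proof at L0: 68
L2: h(195,559)=(195*31+559)%997=622 [pair 0] h(832,832)=(832*31+832)%997=702 [pair 1] -> [622, 702]
  Sibling for proof at L1: 559
L3: h(622,702)=(622*31+702)%997=44 [pair 0] -> [44]
  Sibling for proof at L2: 702
Root: 44
Proof path (sibling hashes from leaf to root): [68, 559, 702]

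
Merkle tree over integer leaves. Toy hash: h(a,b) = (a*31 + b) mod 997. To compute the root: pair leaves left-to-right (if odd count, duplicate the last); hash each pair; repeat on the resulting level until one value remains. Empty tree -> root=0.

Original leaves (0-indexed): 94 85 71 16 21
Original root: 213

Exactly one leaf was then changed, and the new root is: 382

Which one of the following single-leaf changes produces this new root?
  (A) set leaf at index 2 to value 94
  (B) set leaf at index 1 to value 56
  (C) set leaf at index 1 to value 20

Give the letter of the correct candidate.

Original leaves: [94, 85, 71, 16, 21]
Target new root: 382
Try each candidate change and compute the resulting root:
Candidate A: set leaf[2] = 94 -> leaves = [94, 85, 94, 16, 21]
  L0: [94, 85, 94, 16, 21]
  L1: h(94,85)=(94*31+85)%997=8 h(94,16)=(94*31+16)%997=936 h(21,21)=(21*31+21)%997=672 -> [8, 936, 672]
  L2: h(8,936)=(8*31+936)%997=187 h(672,672)=(672*31+672)%997=567 -> [187, 567]
  L3: h(187,567)=(187*31+567)%997=382 -> [382]
  root = 382 == target 382  ** MATCH **
Candidate B: set leaf[1] = 56 -> leaves = [94, 56, 71, 16, 21]
  L0: [94, 56, 71, 16, 21]
  L1: h(94,56)=(94*31+56)%997=976 h(71,16)=(71*31+16)%997=223 h(21,21)=(21*31+21)%997=672 -> [976, 223, 672]
  L2: h(976,223)=(976*31+223)%997=569 h(672,672)=(672*31+672)%997=567 -> [569, 567]
  L3: h(569,567)=(569*31+567)%997=260 -> [260]
  root = 260 != target 382
Candidate C: set leaf[1] = 20 -> leaves = [94, 20, 71, 16, 21]
  L0: [94, 20, 71, 16, 21]
  L1: h(94,20)=(94*31+20)%997=940 h(71,16)=(71*31+16)%997=223 h(21,21)=(21*31+21)%997=672 -> [940, 223, 672]
  L2: h(940,223)=(940*31+223)%997=450 h(672,672)=(672*31+672)%997=567 -> [450, 567]
  L3: h(450,567)=(450*31+567)%997=559 -> [559]
  root = 559 != target 382
Candidate A produces the target root.

Answer: A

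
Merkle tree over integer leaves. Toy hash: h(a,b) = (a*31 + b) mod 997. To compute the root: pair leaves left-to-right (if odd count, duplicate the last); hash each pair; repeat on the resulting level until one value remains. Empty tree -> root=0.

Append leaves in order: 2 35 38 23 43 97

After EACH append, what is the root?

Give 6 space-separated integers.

After append 2 (leaves=[2]):
  L0: [2]
  root=2
After append 35 (leaves=[2, 35]):
  L0: [2, 35]
  L1: h(2,35)=(2*31+35)%997=97 -> [97]
  root=97
After append 38 (leaves=[2, 35, 38]):
  L0: [2, 35, 38]
  L1: h(2,35)=(2*31+35)%997=97 h(38,38)=(38*31+38)%997=219 -> [97, 219]
  L2: h(97,219)=(97*31+219)%997=235 -> [235]
  root=235
After append 23 (leaves=[2, 35, 38, 23]):
  L0: [2, 35, 38, 23]
  L1: h(2,35)=(2*31+35)%997=97 h(38,23)=(38*31+23)%997=204 -> [97, 204]
  L2: h(97,204)=(97*31+204)%997=220 -> [220]
  root=220
After append 43 (leaves=[2, 35, 38, 23, 43]):
  L0: [2, 35, 38, 23, 43]
  L1: h(2,35)=(2*31+35)%997=97 h(38,23)=(38*31+23)%997=204 h(43,43)=(43*31+43)%997=379 -> [97, 204, 379]
  L2: h(97,204)=(97*31+204)%997=220 h(379,379)=(379*31+379)%997=164 -> [220, 164]
  L3: h(220,164)=(220*31+164)%997=5 -> [5]
  root=5
After append 97 (leaves=[2, 35, 38, 23, 43, 97]):
  L0: [2, 35, 38, 23, 43, 97]
  L1: h(2,35)=(2*31+35)%997=97 h(38,23)=(38*31+23)%997=204 h(43,97)=(43*31+97)%997=433 -> [97, 204, 433]
  L2: h(97,204)=(97*31+204)%997=220 h(433,433)=(433*31+433)%997=895 -> [220, 895]
  L3: h(220,895)=(220*31+895)%997=736 -> [736]
  root=736

Answer: 2 97 235 220 5 736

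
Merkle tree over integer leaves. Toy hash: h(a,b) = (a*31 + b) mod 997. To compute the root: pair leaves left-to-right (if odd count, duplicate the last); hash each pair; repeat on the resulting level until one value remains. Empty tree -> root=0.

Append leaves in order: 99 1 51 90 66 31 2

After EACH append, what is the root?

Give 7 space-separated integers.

Answer: 99 79 93 132 889 766 747

Derivation:
After append 99 (leaves=[99]):
  L0: [99]
  root=99
After append 1 (leaves=[99, 1]):
  L0: [99, 1]
  L1: h(99,1)=(99*31+1)%997=79 -> [79]
  root=79
After append 51 (leaves=[99, 1, 51]):
  L0: [99, 1, 51]
  L1: h(99,1)=(99*31+1)%997=79 h(51,51)=(51*31+51)%997=635 -> [79, 635]
  L2: h(79,635)=(79*31+635)%997=93 -> [93]
  root=93
After append 90 (leaves=[99, 1, 51, 90]):
  L0: [99, 1, 51, 90]
  L1: h(99,1)=(99*31+1)%997=79 h(51,90)=(51*31+90)%997=674 -> [79, 674]
  L2: h(79,674)=(79*31+674)%997=132 -> [132]
  root=132
After append 66 (leaves=[99, 1, 51, 90, 66]):
  L0: [99, 1, 51, 90, 66]
  L1: h(99,1)=(99*31+1)%997=79 h(51,90)=(51*31+90)%997=674 h(66,66)=(66*31+66)%997=118 -> [79, 674, 118]
  L2: h(79,674)=(79*31+674)%997=132 h(118,118)=(118*31+118)%997=785 -> [132, 785]
  L3: h(132,785)=(132*31+785)%997=889 -> [889]
  root=889
After append 31 (leaves=[99, 1, 51, 90, 66, 31]):
  L0: [99, 1, 51, 90, 66, 31]
  L1: h(99,1)=(99*31+1)%997=79 h(51,90)=(51*31+90)%997=674 h(66,31)=(66*31+31)%997=83 -> [79, 674, 83]
  L2: h(79,674)=(79*31+674)%997=132 h(83,83)=(83*31+83)%997=662 -> [132, 662]
  L3: h(132,662)=(132*31+662)%997=766 -> [766]
  root=766
After append 2 (leaves=[99, 1, 51, 90, 66, 31, 2]):
  L0: [99, 1, 51, 90, 66, 31, 2]
  L1: h(99,1)=(99*31+1)%997=79 h(51,90)=(51*31+90)%997=674 h(66,31)=(66*31+31)%997=83 h(2,2)=(2*31+2)%997=64 -> [79, 674, 83, 64]
  L2: h(79,674)=(79*31+674)%997=132 h(83,64)=(83*31+64)%997=643 -> [132, 643]
  L3: h(132,643)=(132*31+643)%997=747 -> [747]
  root=747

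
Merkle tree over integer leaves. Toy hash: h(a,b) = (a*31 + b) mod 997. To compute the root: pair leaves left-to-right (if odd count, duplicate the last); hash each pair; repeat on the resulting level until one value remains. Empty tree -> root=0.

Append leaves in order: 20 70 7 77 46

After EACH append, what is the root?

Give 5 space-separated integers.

After append 20 (leaves=[20]):
  L0: [20]
  root=20
After append 70 (leaves=[20, 70]):
  L0: [20, 70]
  L1: h(20,70)=(20*31+70)%997=690 -> [690]
  root=690
After append 7 (leaves=[20, 70, 7]):
  L0: [20, 70, 7]
  L1: h(20,70)=(20*31+70)%997=690 h(7,7)=(7*31+7)%997=224 -> [690, 224]
  L2: h(690,224)=(690*31+224)%997=677 -> [677]
  root=677
After append 77 (leaves=[20, 70, 7, 77]):
  L0: [20, 70, 7, 77]
  L1: h(20,70)=(20*31+70)%997=690 h(7,77)=(7*31+77)%997=294 -> [690, 294]
  L2: h(690,294)=(690*31+294)%997=747 -> [747]
  root=747
After append 46 (leaves=[20, 70, 7, 77, 46]):
  L0: [20, 70, 7, 77, 46]
  L1: h(20,70)=(20*31+70)%997=690 h(7,77)=(7*31+77)%997=294 h(46,46)=(46*31+46)%997=475 -> [690, 294, 475]
  L2: h(690,294)=(690*31+294)%997=747 h(475,475)=(475*31+475)%997=245 -> [747, 245]
  L3: h(747,245)=(747*31+245)%997=471 -> [471]
  root=471

Answer: 20 690 677 747 471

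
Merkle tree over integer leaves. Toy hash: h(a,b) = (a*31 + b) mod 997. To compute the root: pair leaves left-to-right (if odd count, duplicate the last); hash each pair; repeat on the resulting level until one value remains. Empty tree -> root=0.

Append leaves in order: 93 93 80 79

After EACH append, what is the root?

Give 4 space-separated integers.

After append 93 (leaves=[93]):
  L0: [93]
  root=93
After append 93 (leaves=[93, 93]):
  L0: [93, 93]
  L1: h(93,93)=(93*31+93)%997=982 -> [982]
  root=982
After append 80 (leaves=[93, 93, 80]):
  L0: [93, 93, 80]
  L1: h(93,93)=(93*31+93)%997=982 h(80,80)=(80*31+80)%997=566 -> [982, 566]
  L2: h(982,566)=(982*31+566)%997=101 -> [101]
  root=101
After append 79 (leaves=[93, 93, 80, 79]):
  L0: [93, 93, 80, 79]
  L1: h(93,93)=(93*31+93)%997=982 h(80,79)=(80*31+79)%997=565 -> [982, 565]
  L2: h(982,565)=(982*31+565)%997=100 -> [100]
  root=100

Answer: 93 982 101 100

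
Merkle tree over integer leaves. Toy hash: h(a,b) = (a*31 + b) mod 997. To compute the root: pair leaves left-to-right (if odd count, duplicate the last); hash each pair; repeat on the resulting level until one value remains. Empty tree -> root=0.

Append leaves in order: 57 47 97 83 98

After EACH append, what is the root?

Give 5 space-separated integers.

After append 57 (leaves=[57]):
  L0: [57]
  root=57
After append 47 (leaves=[57, 47]):
  L0: [57, 47]
  L1: h(57,47)=(57*31+47)%997=817 -> [817]
  root=817
After append 97 (leaves=[57, 47, 97]):
  L0: [57, 47, 97]
  L1: h(57,47)=(57*31+47)%997=817 h(97,97)=(97*31+97)%997=113 -> [817, 113]
  L2: h(817,113)=(817*31+113)%997=515 -> [515]
  root=515
After append 83 (leaves=[57, 47, 97, 83]):
  L0: [57, 47, 97, 83]
  L1: h(57,47)=(57*31+47)%997=817 h(97,83)=(97*31+83)%997=99 -> [817, 99]
  L2: h(817,99)=(817*31+99)%997=501 -> [501]
  root=501
After append 98 (leaves=[57, 47, 97, 83, 98]):
  L0: [57, 47, 97, 83, 98]
  L1: h(57,47)=(57*31+47)%997=817 h(97,83)=(97*31+83)%997=99 h(98,98)=(98*31+98)%997=145 -> [817, 99, 145]
  L2: h(817,99)=(817*31+99)%997=501 h(145,145)=(145*31+145)%997=652 -> [501, 652]
  L3: h(501,652)=(501*31+652)%997=231 -> [231]
  root=231

Answer: 57 817 515 501 231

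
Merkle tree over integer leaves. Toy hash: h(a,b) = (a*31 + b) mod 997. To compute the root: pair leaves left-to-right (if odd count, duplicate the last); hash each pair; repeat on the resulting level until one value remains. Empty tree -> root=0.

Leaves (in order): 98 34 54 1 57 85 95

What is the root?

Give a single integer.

L0: [98, 34, 54, 1, 57, 85, 95]
L1: h(98,34)=(98*31+34)%997=81 h(54,1)=(54*31+1)%997=678 h(57,85)=(57*31+85)%997=855 h(95,95)=(95*31+95)%997=49 -> [81, 678, 855, 49]
L2: h(81,678)=(81*31+678)%997=198 h(855,49)=(855*31+49)%997=632 -> [198, 632]
L3: h(198,632)=(198*31+632)%997=788 -> [788]

Answer: 788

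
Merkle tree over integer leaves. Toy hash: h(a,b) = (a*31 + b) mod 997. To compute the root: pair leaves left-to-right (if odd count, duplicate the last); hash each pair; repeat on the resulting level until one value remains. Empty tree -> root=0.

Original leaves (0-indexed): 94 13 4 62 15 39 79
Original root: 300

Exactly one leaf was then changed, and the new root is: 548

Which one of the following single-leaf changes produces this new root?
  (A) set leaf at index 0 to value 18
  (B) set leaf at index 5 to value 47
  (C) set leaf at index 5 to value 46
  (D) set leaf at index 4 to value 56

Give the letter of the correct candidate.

Answer: B

Derivation:
Original leaves: [94, 13, 4, 62, 15, 39, 79]
Target new root: 548
Try each candidate change and compute the resulting root:
Candidate A: set leaf[0] = 18 -> leaves = [18, 13, 4, 62, 15, 39, 79]
  L0: [18, 13, 4, 62, 15, 39, 79]
  L1: h(18,13)=(18*31+13)%997=571 h(4,62)=(4*31+62)%997=186 h(15,39)=(15*31+39)%997=504 h(79,79)=(79*31+79)%997=534 -> [571, 186, 504, 534]
  L2: h(571,186)=(571*31+186)%997=938 h(504,534)=(504*31+534)%997=206 -> [938, 206]
  L3: h(938,206)=(938*31+206)%997=371 -> [371]
  root = 371 != target 548
Candidate B: set leaf[5] = 47 -> leaves = [94, 13, 4, 62, 15, 47, 79]
  L0: [94, 13, 4, 62, 15, 47, 79]
  L1: h(94,13)=(94*31+13)%997=933 h(4,62)=(4*31+62)%997=186 h(15,47)=(15*31+47)%997=512 h(79,79)=(79*31+79)%997=534 -> [933, 186, 512, 534]
  L2: h(933,186)=(933*31+186)%997=196 h(512,534)=(512*31+534)%997=454 -> [196, 454]
  L3: h(196,454)=(196*31+454)%997=548 -> [548]
  root = 548 == target 548  ** MATCH **
Candidate C: set leaf[5] = 46 -> leaves = [94, 13, 4, 62, 15, 46, 79]
  L0: [94, 13, 4, 62, 15, 46, 79]
  L1: h(94,13)=(94*31+13)%997=933 h(4,62)=(4*31+62)%997=186 h(15,46)=(15*31+46)%997=511 h(79,79)=(79*31+79)%997=534 -> [933, 186, 511, 534]
  L2: h(933,186)=(933*31+186)%997=196 h(511,534)=(511*31+534)%997=423 -> [196, 423]
  L3: h(196,423)=(196*31+423)%997=517 -> [517]
  root = 517 != target 548
Candidate D: set leaf[4] = 56 -> leaves = [94, 13, 4, 62, 56, 39, 79]
  L0: [94, 13, 4, 62, 56, 39, 79]
  L1: h(94,13)=(94*31+13)%997=933 h(4,62)=(4*31+62)%997=186 h(56,39)=(56*31+39)%997=778 h(79,79)=(79*31+79)%997=534 -> [933, 186, 778, 534]
  L2: h(933,186)=(933*31+186)%997=196 h(778,534)=(778*31+534)%997=724 -> [196, 724]
  L3: h(196,724)=(196*31+724)%997=818 -> [818]
  root = 818 != target 548
Candidate B produces the target root.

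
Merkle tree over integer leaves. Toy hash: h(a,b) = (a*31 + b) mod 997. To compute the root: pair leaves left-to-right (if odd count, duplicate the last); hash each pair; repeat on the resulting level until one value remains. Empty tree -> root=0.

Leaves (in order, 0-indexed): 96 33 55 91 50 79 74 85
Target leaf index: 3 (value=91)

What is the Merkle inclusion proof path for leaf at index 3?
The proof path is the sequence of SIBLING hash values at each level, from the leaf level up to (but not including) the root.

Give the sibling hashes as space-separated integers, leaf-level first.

L0 (leaves): [96, 33, 55, 91, 50, 79, 74, 85], target index=3
L1: h(96,33)=(96*31+33)%997=18 [pair 0] h(55,91)=(55*31+91)%997=799 [pair 1] h(50,79)=(50*31+79)%997=632 [pair 2] h(74,85)=(74*31+85)%997=385 [pair 3] -> [18, 799, 632, 385]
  Sibling for proof at L0: 55
L2: h(18,799)=(18*31+799)%997=360 [pair 0] h(632,385)=(632*31+385)%997=37 [pair 1] -> [360, 37]
  Sibling for proof at L1: 18
L3: h(360,37)=(360*31+37)%997=230 [pair 0] -> [230]
  Sibling for proof at L2: 37
Root: 230
Proof path (sibling hashes from leaf to root): [55, 18, 37]

Answer: 55 18 37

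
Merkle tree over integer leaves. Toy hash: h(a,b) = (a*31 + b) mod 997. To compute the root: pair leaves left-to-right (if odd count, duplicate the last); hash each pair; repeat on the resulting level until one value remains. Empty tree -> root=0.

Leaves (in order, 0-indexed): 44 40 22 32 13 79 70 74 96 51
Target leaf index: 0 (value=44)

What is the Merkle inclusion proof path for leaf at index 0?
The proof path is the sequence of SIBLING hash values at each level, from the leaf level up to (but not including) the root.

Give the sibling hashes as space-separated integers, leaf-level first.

L0 (leaves): [44, 40, 22, 32, 13, 79, 70, 74, 96, 51], target index=0
L1: h(44,40)=(44*31+40)%997=407 [pair 0] h(22,32)=(22*31+32)%997=714 [pair 1] h(13,79)=(13*31+79)%997=482 [pair 2] h(70,74)=(70*31+74)%997=250 [pair 3] h(96,51)=(96*31+51)%997=36 [pair 4] -> [407, 714, 482, 250, 36]
  Sibling for proof at L0: 40
L2: h(407,714)=(407*31+714)%997=370 [pair 0] h(482,250)=(482*31+250)%997=237 [pair 1] h(36,36)=(36*31+36)%997=155 [pair 2] -> [370, 237, 155]
  Sibling for proof at L1: 714
L3: h(370,237)=(370*31+237)%997=740 [pair 0] h(155,155)=(155*31+155)%997=972 [pair 1] -> [740, 972]
  Sibling for proof at L2: 237
L4: h(740,972)=(740*31+972)%997=981 [pair 0] -> [981]
  Sibling for proof at L3: 972
Root: 981
Proof path (sibling hashes from leaf to root): [40, 714, 237, 972]

Answer: 40 714 237 972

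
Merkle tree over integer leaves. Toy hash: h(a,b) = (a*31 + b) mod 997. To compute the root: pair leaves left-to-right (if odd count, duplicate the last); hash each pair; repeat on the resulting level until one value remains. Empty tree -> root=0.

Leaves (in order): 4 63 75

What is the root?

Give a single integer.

L0: [4, 63, 75]
L1: h(4,63)=(4*31+63)%997=187 h(75,75)=(75*31+75)%997=406 -> [187, 406]
L2: h(187,406)=(187*31+406)%997=221 -> [221]

Answer: 221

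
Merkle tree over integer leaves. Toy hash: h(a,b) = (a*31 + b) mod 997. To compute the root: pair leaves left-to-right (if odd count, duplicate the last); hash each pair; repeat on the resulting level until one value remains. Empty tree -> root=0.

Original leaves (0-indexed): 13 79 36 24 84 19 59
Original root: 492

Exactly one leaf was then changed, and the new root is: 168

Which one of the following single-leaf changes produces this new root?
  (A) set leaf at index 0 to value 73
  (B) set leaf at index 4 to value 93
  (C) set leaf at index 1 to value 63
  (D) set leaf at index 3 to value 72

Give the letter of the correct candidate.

Answer: B

Derivation:
Original leaves: [13, 79, 36, 24, 84, 19, 59]
Target new root: 168
Try each candidate change and compute the resulting root:
Candidate A: set leaf[0] = 73 -> leaves = [73, 79, 36, 24, 84, 19, 59]
  L0: [73, 79, 36, 24, 84, 19, 59]
  L1: h(73,79)=(73*31+79)%997=348 h(36,24)=(36*31+24)%997=143 h(84,19)=(84*31+19)%997=629 h(59,59)=(59*31+59)%997=891 -> [348, 143, 629, 891]
  L2: h(348,143)=(348*31+143)%997=961 h(629,891)=(629*31+891)%997=450 -> [961, 450]
  L3: h(961,450)=(961*31+450)%997=331 -> [331]
  root = 331 != target 168
Candidate B: set leaf[4] = 93 -> leaves = [13, 79, 36, 24, 93, 19, 59]
  L0: [13, 79, 36, 24, 93, 19, 59]
  L1: h(13,79)=(13*31+79)%997=482 h(36,24)=(36*31+24)%997=143 h(93,19)=(93*31+19)%997=908 h(59,59)=(59*31+59)%997=891 -> [482, 143, 908, 891]
  L2: h(482,143)=(482*31+143)%997=130 h(908,891)=(908*31+891)%997=126 -> [130, 126]
  L3: h(130,126)=(130*31+126)%997=168 -> [168]
  root = 168 == target 168  ** MATCH **
Candidate C: set leaf[1] = 63 -> leaves = [13, 63, 36, 24, 84, 19, 59]
  L0: [13, 63, 36, 24, 84, 19, 59]
  L1: h(13,63)=(13*31+63)%997=466 h(36,24)=(36*31+24)%997=143 h(84,19)=(84*31+19)%997=629 h(59,59)=(59*31+59)%997=891 -> [466, 143, 629, 891]
  L2: h(466,143)=(466*31+143)%997=631 h(629,891)=(629*31+891)%997=450 -> [631, 450]
  L3: h(631,450)=(631*31+450)%997=71 -> [71]
  root = 71 != target 168
Candidate D: set leaf[3] = 72 -> leaves = [13, 79, 36, 72, 84, 19, 59]
  L0: [13, 79, 36, 72, 84, 19, 59]
  L1: h(13,79)=(13*31+79)%997=482 h(36,72)=(36*31+72)%997=191 h(84,19)=(84*31+19)%997=629 h(59,59)=(59*31+59)%997=891 -> [482, 191, 629, 891]
  L2: h(482,191)=(482*31+191)%997=178 h(629,891)=(629*31+891)%997=450 -> [178, 450]
  L3: h(178,450)=(178*31+450)%997=983 -> [983]
  root = 983 != target 168
Candidate B produces the target root.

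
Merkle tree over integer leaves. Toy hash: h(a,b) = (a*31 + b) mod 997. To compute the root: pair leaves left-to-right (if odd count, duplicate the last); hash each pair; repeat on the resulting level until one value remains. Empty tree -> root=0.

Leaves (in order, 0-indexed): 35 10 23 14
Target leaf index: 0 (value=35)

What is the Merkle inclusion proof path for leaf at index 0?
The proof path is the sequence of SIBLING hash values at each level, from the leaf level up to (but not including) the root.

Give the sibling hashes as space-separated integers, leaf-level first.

L0 (leaves): [35, 10, 23, 14], target index=0
L1: h(35,10)=(35*31+10)%997=98 [pair 0] h(23,14)=(23*31+14)%997=727 [pair 1] -> [98, 727]
  Sibling for proof at L0: 10
L2: h(98,727)=(98*31+727)%997=774 [pair 0] -> [774]
  Sibling for proof at L1: 727
Root: 774
Proof path (sibling hashes from leaf to root): [10, 727]

Answer: 10 727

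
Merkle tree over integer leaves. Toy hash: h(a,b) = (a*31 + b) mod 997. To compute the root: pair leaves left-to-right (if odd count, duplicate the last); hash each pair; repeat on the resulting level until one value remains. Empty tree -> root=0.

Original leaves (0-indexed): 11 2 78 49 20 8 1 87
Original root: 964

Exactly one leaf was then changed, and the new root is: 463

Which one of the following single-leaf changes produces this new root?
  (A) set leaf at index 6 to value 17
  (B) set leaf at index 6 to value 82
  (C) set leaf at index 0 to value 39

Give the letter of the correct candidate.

Original leaves: [11, 2, 78, 49, 20, 8, 1, 87]
Target new root: 463
Try each candidate change and compute the resulting root:
Candidate A: set leaf[6] = 17 -> leaves = [11, 2, 78, 49, 20, 8, 17, 87]
  L0: [11, 2, 78, 49, 20, 8, 17, 87]
  L1: h(11,2)=(11*31+2)%997=343 h(78,49)=(78*31+49)%997=473 h(20,8)=(20*31+8)%997=628 h(17,87)=(17*31+87)%997=614 -> [343, 473, 628, 614]
  L2: h(343,473)=(343*31+473)%997=139 h(628,614)=(628*31+614)%997=142 -> [139, 142]
  L3: h(139,142)=(139*31+142)%997=463 -> [463]
  root = 463 == target 463  ** MATCH **
Candidate B: set leaf[6] = 82 -> leaves = [11, 2, 78, 49, 20, 8, 82, 87]
  L0: [11, 2, 78, 49, 20, 8, 82, 87]
  L1: h(11,2)=(11*31+2)%997=343 h(78,49)=(78*31+49)%997=473 h(20,8)=(20*31+8)%997=628 h(82,87)=(82*31+87)%997=635 -> [343, 473, 628, 635]
  L2: h(343,473)=(343*31+473)%997=139 h(628,635)=(628*31+635)%997=163 -> [139, 163]
  L3: h(139,163)=(139*31+163)%997=484 -> [484]
  root = 484 != target 463
Candidate C: set leaf[0] = 39 -> leaves = [39, 2, 78, 49, 20, 8, 1, 87]
  L0: [39, 2, 78, 49, 20, 8, 1, 87]
  L1: h(39,2)=(39*31+2)%997=214 h(78,49)=(78*31+49)%997=473 h(20,8)=(20*31+8)%997=628 h(1,87)=(1*31+87)%997=118 -> [214, 473, 628, 118]
  L2: h(214,473)=(214*31+473)%997=128 h(628,118)=(628*31+118)%997=643 -> [128, 643]
  L3: h(128,643)=(128*31+643)%997=623 -> [623]
  root = 623 != target 463
Candidate A produces the target root.

Answer: A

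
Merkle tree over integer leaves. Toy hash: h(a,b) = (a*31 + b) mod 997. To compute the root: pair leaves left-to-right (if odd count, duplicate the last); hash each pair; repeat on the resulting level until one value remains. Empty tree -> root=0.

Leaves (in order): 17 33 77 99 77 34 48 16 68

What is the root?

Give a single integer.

Answer: 667

Derivation:
L0: [17, 33, 77, 99, 77, 34, 48, 16, 68]
L1: h(17,33)=(17*31+33)%997=560 h(77,99)=(77*31+99)%997=492 h(77,34)=(77*31+34)%997=427 h(48,16)=(48*31+16)%997=507 h(68,68)=(68*31+68)%997=182 -> [560, 492, 427, 507, 182]
L2: h(560,492)=(560*31+492)%997=903 h(427,507)=(427*31+507)%997=783 h(182,182)=(182*31+182)%997=839 -> [903, 783, 839]
L3: h(903,783)=(903*31+783)%997=860 h(839,839)=(839*31+839)%997=926 -> [860, 926]
L4: h(860,926)=(860*31+926)%997=667 -> [667]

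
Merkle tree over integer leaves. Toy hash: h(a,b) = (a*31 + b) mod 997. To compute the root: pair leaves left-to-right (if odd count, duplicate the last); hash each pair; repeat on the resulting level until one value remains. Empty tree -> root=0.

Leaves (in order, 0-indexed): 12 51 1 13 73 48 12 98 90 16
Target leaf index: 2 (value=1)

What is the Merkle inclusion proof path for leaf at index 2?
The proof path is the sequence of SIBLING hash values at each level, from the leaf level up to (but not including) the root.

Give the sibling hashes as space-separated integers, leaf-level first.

Answer: 13 423 327 987

Derivation:
L0 (leaves): [12, 51, 1, 13, 73, 48, 12, 98, 90, 16], target index=2
L1: h(12,51)=(12*31+51)%997=423 [pair 0] h(1,13)=(1*31+13)%997=44 [pair 1] h(73,48)=(73*31+48)%997=317 [pair 2] h(12,98)=(12*31+98)%997=470 [pair 3] h(90,16)=(90*31+16)%997=812 [pair 4] -> [423, 44, 317, 470, 812]
  Sibling for proof at L0: 13
L2: h(423,44)=(423*31+44)%997=196 [pair 0] h(317,470)=(317*31+470)%997=327 [pair 1] h(812,812)=(812*31+812)%997=62 [pair 2] -> [196, 327, 62]
  Sibling for proof at L1: 423
L3: h(196,327)=(196*31+327)%997=421 [pair 0] h(62,62)=(62*31+62)%997=987 [pair 1] -> [421, 987]
  Sibling for proof at L2: 327
L4: h(421,987)=(421*31+987)%997=80 [pair 0] -> [80]
  Sibling for proof at L3: 987
Root: 80
Proof path (sibling hashes from leaf to root): [13, 423, 327, 987]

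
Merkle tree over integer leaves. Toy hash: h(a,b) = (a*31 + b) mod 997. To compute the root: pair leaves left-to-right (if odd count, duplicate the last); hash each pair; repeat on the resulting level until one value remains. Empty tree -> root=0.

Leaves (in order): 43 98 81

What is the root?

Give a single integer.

L0: [43, 98, 81]
L1: h(43,98)=(43*31+98)%997=434 h(81,81)=(81*31+81)%997=598 -> [434, 598]
L2: h(434,598)=(434*31+598)%997=94 -> [94]

Answer: 94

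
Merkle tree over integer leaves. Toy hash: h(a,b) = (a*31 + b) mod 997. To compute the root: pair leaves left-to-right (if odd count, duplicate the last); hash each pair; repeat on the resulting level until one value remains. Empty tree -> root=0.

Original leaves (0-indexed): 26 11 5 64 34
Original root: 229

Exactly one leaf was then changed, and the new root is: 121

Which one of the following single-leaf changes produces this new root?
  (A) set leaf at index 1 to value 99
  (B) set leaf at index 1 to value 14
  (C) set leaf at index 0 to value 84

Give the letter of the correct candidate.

Answer: B

Derivation:
Original leaves: [26, 11, 5, 64, 34]
Target new root: 121
Try each candidate change and compute the resulting root:
Candidate A: set leaf[1] = 99 -> leaves = [26, 99, 5, 64, 34]
  L0: [26, 99, 5, 64, 34]
  L1: h(26,99)=(26*31+99)%997=905 h(5,64)=(5*31+64)%997=219 h(34,34)=(34*31+34)%997=91 -> [905, 219, 91]
  L2: h(905,219)=(905*31+219)%997=358 h(91,91)=(91*31+91)%997=918 -> [358, 918]
  L3: h(358,918)=(358*31+918)%997=52 -> [52]
  root = 52 != target 121
Candidate B: set leaf[1] = 14 -> leaves = [26, 14, 5, 64, 34]
  L0: [26, 14, 5, 64, 34]
  L1: h(26,14)=(26*31+14)%997=820 h(5,64)=(5*31+64)%997=219 h(34,34)=(34*31+34)%997=91 -> [820, 219, 91]
  L2: h(820,219)=(820*31+219)%997=714 h(91,91)=(91*31+91)%997=918 -> [714, 918]
  L3: h(714,918)=(714*31+918)%997=121 -> [121]
  root = 121 == target 121  ** MATCH **
Candidate C: set leaf[0] = 84 -> leaves = [84, 11, 5, 64, 34]
  L0: [84, 11, 5, 64, 34]
  L1: h(84,11)=(84*31+11)%997=621 h(5,64)=(5*31+64)%997=219 h(34,34)=(34*31+34)%997=91 -> [621, 219, 91]
  L2: h(621,219)=(621*31+219)%997=527 h(91,91)=(91*31+91)%997=918 -> [527, 918]
  L3: h(527,918)=(527*31+918)%997=306 -> [306]
  root = 306 != target 121
Candidate B produces the target root.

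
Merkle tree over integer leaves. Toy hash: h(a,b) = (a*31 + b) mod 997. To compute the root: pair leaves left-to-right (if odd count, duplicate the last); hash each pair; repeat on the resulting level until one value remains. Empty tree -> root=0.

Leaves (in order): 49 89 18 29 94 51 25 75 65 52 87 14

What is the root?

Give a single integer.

Answer: 889

Derivation:
L0: [49, 89, 18, 29, 94, 51, 25, 75, 65, 52, 87, 14]
L1: h(49,89)=(49*31+89)%997=611 h(18,29)=(18*31+29)%997=587 h(94,51)=(94*31+51)%997=971 h(25,75)=(25*31+75)%997=850 h(65,52)=(65*31+52)%997=73 h(87,14)=(87*31+14)%997=717 -> [611, 587, 971, 850, 73, 717]
L2: h(611,587)=(611*31+587)%997=585 h(971,850)=(971*31+850)%997=44 h(73,717)=(73*31+717)%997=986 -> [585, 44, 986]
L3: h(585,44)=(585*31+44)%997=233 h(986,986)=(986*31+986)%997=645 -> [233, 645]
L4: h(233,645)=(233*31+645)%997=889 -> [889]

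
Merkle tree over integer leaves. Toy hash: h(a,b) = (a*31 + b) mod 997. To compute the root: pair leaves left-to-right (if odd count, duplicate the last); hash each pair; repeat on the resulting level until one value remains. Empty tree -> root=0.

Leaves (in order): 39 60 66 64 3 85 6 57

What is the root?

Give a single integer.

L0: [39, 60, 66, 64, 3, 85, 6, 57]
L1: h(39,60)=(39*31+60)%997=272 h(66,64)=(66*31+64)%997=116 h(3,85)=(3*31+85)%997=178 h(6,57)=(6*31+57)%997=243 -> [272, 116, 178, 243]
L2: h(272,116)=(272*31+116)%997=572 h(178,243)=(178*31+243)%997=776 -> [572, 776]
L3: h(572,776)=(572*31+776)%997=562 -> [562]

Answer: 562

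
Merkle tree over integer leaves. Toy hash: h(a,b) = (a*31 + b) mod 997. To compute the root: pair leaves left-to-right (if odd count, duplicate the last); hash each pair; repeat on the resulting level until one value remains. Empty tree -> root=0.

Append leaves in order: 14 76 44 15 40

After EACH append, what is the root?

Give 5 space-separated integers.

Answer: 14 510 269 240 544

Derivation:
After append 14 (leaves=[14]):
  L0: [14]
  root=14
After append 76 (leaves=[14, 76]):
  L0: [14, 76]
  L1: h(14,76)=(14*31+76)%997=510 -> [510]
  root=510
After append 44 (leaves=[14, 76, 44]):
  L0: [14, 76, 44]
  L1: h(14,76)=(14*31+76)%997=510 h(44,44)=(44*31+44)%997=411 -> [510, 411]
  L2: h(510,411)=(510*31+411)%997=269 -> [269]
  root=269
After append 15 (leaves=[14, 76, 44, 15]):
  L0: [14, 76, 44, 15]
  L1: h(14,76)=(14*31+76)%997=510 h(44,15)=(44*31+15)%997=382 -> [510, 382]
  L2: h(510,382)=(510*31+382)%997=240 -> [240]
  root=240
After append 40 (leaves=[14, 76, 44, 15, 40]):
  L0: [14, 76, 44, 15, 40]
  L1: h(14,76)=(14*31+76)%997=510 h(44,15)=(44*31+15)%997=382 h(40,40)=(40*31+40)%997=283 -> [510, 382, 283]
  L2: h(510,382)=(510*31+382)%997=240 h(283,283)=(283*31+283)%997=83 -> [240, 83]
  L3: h(240,83)=(240*31+83)%997=544 -> [544]
  root=544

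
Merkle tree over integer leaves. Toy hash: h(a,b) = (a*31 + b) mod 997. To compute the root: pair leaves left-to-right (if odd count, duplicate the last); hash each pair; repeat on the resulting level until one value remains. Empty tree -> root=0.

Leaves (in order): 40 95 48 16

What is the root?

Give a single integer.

Answer: 18

Derivation:
L0: [40, 95, 48, 16]
L1: h(40,95)=(40*31+95)%997=338 h(48,16)=(48*31+16)%997=507 -> [338, 507]
L2: h(338,507)=(338*31+507)%997=18 -> [18]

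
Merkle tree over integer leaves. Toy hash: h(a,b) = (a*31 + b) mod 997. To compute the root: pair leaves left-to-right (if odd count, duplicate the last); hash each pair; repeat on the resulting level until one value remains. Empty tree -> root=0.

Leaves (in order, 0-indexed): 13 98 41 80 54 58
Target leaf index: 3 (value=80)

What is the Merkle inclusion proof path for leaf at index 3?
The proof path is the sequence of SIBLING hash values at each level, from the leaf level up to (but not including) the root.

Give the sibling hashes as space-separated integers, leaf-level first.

Answer: 41 501 589

Derivation:
L0 (leaves): [13, 98, 41, 80, 54, 58], target index=3
L1: h(13,98)=(13*31+98)%997=501 [pair 0] h(41,80)=(41*31+80)%997=354 [pair 1] h(54,58)=(54*31+58)%997=735 [pair 2] -> [501, 354, 735]
  Sibling for proof at L0: 41
L2: h(501,354)=(501*31+354)%997=930 [pair 0] h(735,735)=(735*31+735)%997=589 [pair 1] -> [930, 589]
  Sibling for proof at L1: 501
L3: h(930,589)=(930*31+589)%997=506 [pair 0] -> [506]
  Sibling for proof at L2: 589
Root: 506
Proof path (sibling hashes from leaf to root): [41, 501, 589]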